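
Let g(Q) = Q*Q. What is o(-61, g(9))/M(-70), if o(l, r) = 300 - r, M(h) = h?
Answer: -219/70 ≈ -3.1286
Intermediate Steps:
g(Q) = Q²
o(-61, g(9))/M(-70) = (300 - 1*9²)/(-70) = (300 - 1*81)*(-1/70) = (300 - 81)*(-1/70) = 219*(-1/70) = -219/70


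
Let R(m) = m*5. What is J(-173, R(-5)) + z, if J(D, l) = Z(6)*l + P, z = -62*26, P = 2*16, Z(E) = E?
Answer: -1730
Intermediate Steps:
R(m) = 5*m
P = 32
z = -1612
J(D, l) = 32 + 6*l (J(D, l) = 6*l + 32 = 32 + 6*l)
J(-173, R(-5)) + z = (32 + 6*(5*(-5))) - 1612 = (32 + 6*(-25)) - 1612 = (32 - 150) - 1612 = -118 - 1612 = -1730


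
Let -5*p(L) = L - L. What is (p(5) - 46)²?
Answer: 2116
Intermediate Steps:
p(L) = 0 (p(L) = -(L - L)/5 = -⅕*0 = 0)
(p(5) - 46)² = (0 - 46)² = (-46)² = 2116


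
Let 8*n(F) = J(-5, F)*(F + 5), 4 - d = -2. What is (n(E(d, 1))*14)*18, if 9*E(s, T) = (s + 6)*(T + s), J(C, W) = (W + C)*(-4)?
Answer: -7826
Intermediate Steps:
J(C, W) = -4*C - 4*W (J(C, W) = (C + W)*(-4) = -4*C - 4*W)
d = 6 (d = 4 - 1*(-2) = 4 + 2 = 6)
E(s, T) = (6 + s)*(T + s)/9 (E(s, T) = ((s + 6)*(T + s))/9 = ((6 + s)*(T + s))/9 = (6 + s)*(T + s)/9)
n(F) = (5 + F)*(20 - 4*F)/8 (n(F) = ((-4*(-5) - 4*F)*(F + 5))/8 = ((20 - 4*F)*(5 + F))/8 = ((5 + F)*(20 - 4*F))/8 = (5 + F)*(20 - 4*F)/8)
(n(E(d, 1))*14)*18 = ((25/2 - ((⅑)*6² + (⅔)*1 + (⅔)*6 + (⅑)*1*6)²/2)*14)*18 = ((25/2 - ((⅑)*36 + ⅔ + 4 + ⅔)²/2)*14)*18 = ((25/2 - (4 + ⅔ + 4 + ⅔)²/2)*14)*18 = ((25/2 - (28/3)²/2)*14)*18 = ((25/2 - ½*784/9)*14)*18 = ((25/2 - 392/9)*14)*18 = -559/18*14*18 = -3913/9*18 = -7826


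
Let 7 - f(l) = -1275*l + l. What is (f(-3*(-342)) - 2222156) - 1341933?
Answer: -2256958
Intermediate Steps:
f(l) = 7 + 1274*l (f(l) = 7 - (-1275*l + l) = 7 - (-1274)*l = 7 + 1274*l)
(f(-3*(-342)) - 2222156) - 1341933 = ((7 + 1274*(-3*(-342))) - 2222156) - 1341933 = ((7 + 1274*1026) - 2222156) - 1341933 = ((7 + 1307124) - 2222156) - 1341933 = (1307131 - 2222156) - 1341933 = -915025 - 1341933 = -2256958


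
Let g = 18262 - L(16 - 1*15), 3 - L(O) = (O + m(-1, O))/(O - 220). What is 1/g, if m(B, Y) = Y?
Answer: 219/3998719 ≈ 5.4768e-5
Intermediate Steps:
L(O) = 3 - 2*O/(-220 + O) (L(O) = 3 - (O + O)/(O - 220) = 3 - 2*O/(-220 + O))
g = 3998719/219 (g = 18262 - (-660 + (16 - 1*15))/(-220 + (16 - 1*15)) = 18262 - (-660 + (16 - 15))/(-220 + (16 - 15)) = 18262 - (-660 + 1)/(-220 + 1) = 18262 - (-659)/(-219) = 18262 - (-1)*(-659)/219 = 18262 - 1*659/219 = 18262 - 659/219 = 3998719/219 ≈ 18259.)
1/g = 1/(3998719/219) = 219/3998719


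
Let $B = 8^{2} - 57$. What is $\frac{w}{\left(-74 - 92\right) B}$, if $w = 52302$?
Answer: $- \frac{26151}{581} \approx -45.01$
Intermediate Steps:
$B = 7$ ($B = 64 - 57 = 7$)
$\frac{w}{\left(-74 - 92\right) B} = \frac{52302}{\left(-74 - 92\right) 7} = \frac{52302}{\left(-166\right) 7} = \frac{52302}{-1162} = 52302 \left(- \frac{1}{1162}\right) = - \frac{26151}{581}$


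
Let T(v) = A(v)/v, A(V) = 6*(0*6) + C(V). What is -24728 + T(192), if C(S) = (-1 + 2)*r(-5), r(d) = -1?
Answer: -4747777/192 ≈ -24728.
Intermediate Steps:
C(S) = -1 (C(S) = (-1 + 2)*(-1) = 1*(-1) = -1)
A(V) = -1 (A(V) = 6*(0*6) - 1 = 6*0 - 1 = 0 - 1 = -1)
T(v) = -1/v
-24728 + T(192) = -24728 - 1/192 = -4747777/192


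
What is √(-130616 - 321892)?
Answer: 2*I*√113127 ≈ 672.69*I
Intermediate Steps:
√(-130616 - 321892) = √(-452508) = 2*I*√113127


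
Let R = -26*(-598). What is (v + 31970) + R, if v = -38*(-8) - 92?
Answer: 47730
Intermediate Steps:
v = 212 (v = 304 - 92 = 212)
R = 15548
(v + 31970) + R = (212 + 31970) + 15548 = 32182 + 15548 = 47730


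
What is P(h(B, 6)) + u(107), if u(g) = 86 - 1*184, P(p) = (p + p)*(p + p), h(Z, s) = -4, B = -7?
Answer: -34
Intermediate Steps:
P(p) = 4*p² (P(p) = (2*p)*(2*p) = 4*p²)
u(g) = -98 (u(g) = 86 - 184 = -98)
P(h(B, 6)) + u(107) = 4*(-4)² - 98 = 4*16 - 98 = 64 - 98 = -34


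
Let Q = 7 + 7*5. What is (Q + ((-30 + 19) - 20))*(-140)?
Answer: -1540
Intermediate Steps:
Q = 42 (Q = 7 + 35 = 42)
(Q + ((-30 + 19) - 20))*(-140) = (42 + ((-30 + 19) - 20))*(-140) = (42 + (-11 - 20))*(-140) = (42 - 31)*(-140) = 11*(-140) = -1540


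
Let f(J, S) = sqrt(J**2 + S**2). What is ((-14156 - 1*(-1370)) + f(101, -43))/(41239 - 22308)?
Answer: -12786/18931 + 5*sqrt(482)/18931 ≈ -0.66960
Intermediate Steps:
((-14156 - 1*(-1370)) + f(101, -43))/(41239 - 22308) = ((-14156 - 1*(-1370)) + sqrt(101**2 + (-43)**2))/(41239 - 22308) = ((-14156 + 1370) + sqrt(10201 + 1849))/18931 = (-12786 + sqrt(12050))*(1/18931) = (-12786 + 5*sqrt(482))*(1/18931) = -12786/18931 + 5*sqrt(482)/18931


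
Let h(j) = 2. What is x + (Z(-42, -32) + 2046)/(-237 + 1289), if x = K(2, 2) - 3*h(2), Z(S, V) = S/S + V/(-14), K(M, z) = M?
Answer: -15111/7364 ≈ -2.0520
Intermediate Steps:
Z(S, V) = 1 - V/14 (Z(S, V) = 1 + V*(-1/14) = 1 - V/14)
x = -4 (x = 2 - 3*2 = 2 - 6 = -4)
x + (Z(-42, -32) + 2046)/(-237 + 1289) = -4 + ((1 - 1/14*(-32)) + 2046)/(-237 + 1289) = -4 + ((1 + 16/7) + 2046)/1052 = -4 + (23/7 + 2046)*(1/1052) = -4 + (14345/7)*(1/1052) = -4 + 14345/7364 = -15111/7364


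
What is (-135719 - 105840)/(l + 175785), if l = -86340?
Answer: -241559/89445 ≈ -2.7006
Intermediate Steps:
(-135719 - 105840)/(l + 175785) = (-135719 - 105840)/(-86340 + 175785) = -241559/89445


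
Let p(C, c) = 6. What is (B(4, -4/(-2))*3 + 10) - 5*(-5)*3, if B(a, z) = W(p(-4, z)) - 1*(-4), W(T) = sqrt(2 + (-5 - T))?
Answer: 97 + 9*I ≈ 97.0 + 9.0*I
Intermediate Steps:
W(T) = sqrt(-3 - T)
B(a, z) = 4 + 3*I (B(a, z) = sqrt(-3 - 1*6) - 1*(-4) = sqrt(-3 - 6) + 4 = sqrt(-9) + 4 = 3*I + 4 = 4 + 3*I)
(B(4, -4/(-2))*3 + 10) - 5*(-5)*3 = ((4 + 3*I)*3 + 10) - 5*(-5)*3 = ((12 + 9*I) + 10) - (-25)*3 = (22 + 9*I) - 1*(-75) = (22 + 9*I) + 75 = 97 + 9*I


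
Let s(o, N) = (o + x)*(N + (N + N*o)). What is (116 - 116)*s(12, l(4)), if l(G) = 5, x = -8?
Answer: 0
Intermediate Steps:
s(o, N) = (-8 + o)*(2*N + N*o) (s(o, N) = (o - 8)*(N + (N + N*o)) = (-8 + o)*(2*N + N*o))
(116 - 116)*s(12, l(4)) = (116 - 116)*(5*(-16 + 12² - 6*12)) = 0*(5*(-16 + 144 - 72)) = 0*(5*56) = 0*280 = 0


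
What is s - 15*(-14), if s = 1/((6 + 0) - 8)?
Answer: 419/2 ≈ 209.50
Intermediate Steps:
s = -1/2 (s = 1/(6 - 8) = 1/(-2) = -1/2 ≈ -0.50000)
s - 15*(-14) = -1/2 - 15*(-14) = -1/2 + 210 = 419/2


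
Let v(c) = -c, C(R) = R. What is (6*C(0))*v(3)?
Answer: 0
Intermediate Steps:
(6*C(0))*v(3) = (6*0)*(-1*3) = 0*(-3) = 0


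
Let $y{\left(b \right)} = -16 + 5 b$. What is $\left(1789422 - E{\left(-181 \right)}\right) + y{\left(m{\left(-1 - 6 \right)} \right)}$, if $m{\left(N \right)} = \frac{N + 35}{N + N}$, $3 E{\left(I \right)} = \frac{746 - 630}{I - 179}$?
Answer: $\frac{483136949}{270} \approx 1.7894 \cdot 10^{6}$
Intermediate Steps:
$E{\left(I \right)} = \frac{116}{3 \left(-179 + I\right)}$ ($E{\left(I \right)} = \frac{\left(746 - 630\right) \frac{1}{I - 179}}{3} = \frac{116 \frac{1}{-179 + I}}{3} = \frac{116}{3 \left(-179 + I\right)}$)
$m{\left(N \right)} = \frac{35 + N}{2 N}$
$\left(1789422 - E{\left(-181 \right)}\right) + y{\left(m{\left(-1 - 6 \right)} \right)} = \left(1789422 - \frac{116}{3 \left(-179 - 181\right)}\right) - \left(16 - 5 \frac{35 - 7}{2 \left(-1 - 6\right)}\right) = \left(1789422 - \frac{116}{3 \left(-360\right)}\right) - \left(16 - 5 \frac{35 - 7}{2 \left(-1 - 6\right)}\right) = \left(1789422 - \frac{116}{3} \left(- \frac{1}{360}\right)\right) - \left(16 - 5 \frac{35 - 7}{2 \left(-7\right)}\right) = \left(1789422 - - \frac{29}{270}\right) - \left(16 - 5 \cdot \frac{1}{2} \left(- \frac{1}{7}\right) 28\right) = \left(1789422 + \frac{29}{270}\right) + \left(-16 + 5 \left(-2\right)\right) = \frac{483143969}{270} - 26 = \frac{483136949}{270}$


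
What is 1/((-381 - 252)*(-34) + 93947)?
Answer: 1/115469 ≈ 8.6603e-6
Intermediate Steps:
1/((-381 - 252)*(-34) + 93947) = 1/(-633*(-34) + 93947) = 1/(21522 + 93947) = 1/115469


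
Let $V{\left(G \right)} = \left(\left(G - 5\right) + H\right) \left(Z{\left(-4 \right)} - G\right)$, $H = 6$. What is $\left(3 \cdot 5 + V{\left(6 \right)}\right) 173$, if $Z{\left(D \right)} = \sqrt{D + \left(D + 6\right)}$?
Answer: $-4671 + 1211 i \sqrt{2} \approx -4671.0 + 1712.6 i$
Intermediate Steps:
$Z{\left(D \right)} = \sqrt{6 + 2 D}$ ($Z{\left(D \right)} = \sqrt{D + \left(6 + D\right)} = \sqrt{6 + 2 D}$)
$V{\left(G \right)} = \left(1 + G\right) \left(- G + i \sqrt{2}\right)$ ($V{\left(G \right)} = \left(\left(G - 5\right) + 6\right) \left(\sqrt{6 + 2 \left(-4\right)} - G\right) = \left(\left(-5 + G\right) + 6\right) \left(\sqrt{6 - 8} - G\right) = \left(1 + G\right) \left(\sqrt{-2} - G\right) = \left(1 + G\right) \left(i \sqrt{2} - G\right) = \left(1 + G\right) \left(- G + i \sqrt{2}\right)$)
$\left(3 \cdot 5 + V{\left(6 \right)}\right) 173 = \left(3 \cdot 5 + \left(\left(-1\right) 6 - 6^{2} + i \sqrt{2} + i 6 \sqrt{2}\right)\right) 173 = \left(15 + \left(-6 - 36 + i \sqrt{2} + 6 i \sqrt{2}\right)\right) 173 = \left(15 - \left(42 - 7 i \sqrt{2}\right)\right) 173 = \left(-27 + 7 i \sqrt{2}\right) 173 = -4671 + 1211 i \sqrt{2}$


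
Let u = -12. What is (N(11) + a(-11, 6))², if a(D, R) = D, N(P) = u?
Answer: 529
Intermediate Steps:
N(P) = -12
(N(11) + a(-11, 6))² = (-12 - 11)² = (-23)² = 529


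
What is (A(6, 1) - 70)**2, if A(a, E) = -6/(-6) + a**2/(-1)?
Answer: 11025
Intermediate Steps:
A(a, E) = 1 - a**2 (A(a, E) = -6*(-1/6) + a**2*(-1) = 1 - a**2)
(A(6, 1) - 70)**2 = ((1 - 1*6**2) - 70)**2 = ((1 - 1*36) - 70)**2 = ((1 - 36) - 70)**2 = (-35 - 70)**2 = (-105)**2 = 11025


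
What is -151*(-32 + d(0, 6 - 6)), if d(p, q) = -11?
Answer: 6493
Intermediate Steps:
-151*(-32 + d(0, 6 - 6)) = -151*(-32 - 11) = -151*(-43) = 6493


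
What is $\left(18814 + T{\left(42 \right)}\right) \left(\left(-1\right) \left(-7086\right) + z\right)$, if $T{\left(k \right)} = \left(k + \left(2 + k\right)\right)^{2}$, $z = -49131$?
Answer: $-1101999450$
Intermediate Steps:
$T{\left(k \right)} = \left(2 + 2 k\right)^{2}$
$\left(18814 + T{\left(42 \right)}\right) \left(\left(-1\right) \left(-7086\right) + z\right) = \left(18814 + 4 \left(1 + 42\right)^{2}\right) \left(\left(-1\right) \left(-7086\right) - 49131\right) = \left(18814 + 4 \cdot 43^{2}\right) \left(7086 - 49131\right) = \left(18814 + 4 \cdot 1849\right) \left(-42045\right) = \left(18814 + 7396\right) \left(-42045\right) = 26210 \left(-42045\right) = -1101999450$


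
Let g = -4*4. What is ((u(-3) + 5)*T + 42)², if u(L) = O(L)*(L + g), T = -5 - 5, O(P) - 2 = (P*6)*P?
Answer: 113039424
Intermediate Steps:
O(P) = 2 + 6*P² (O(P) = 2 + (P*6)*P = 2 + (6*P)*P = 2 + 6*P²)
g = -16
T = -10
u(L) = (-16 + L)*(2 + 6*L²) (u(L) = (2 + 6*L²)*(L - 16) = (2 + 6*L²)*(-16 + L) = (-16 + L)*(2 + 6*L²))
((u(-3) + 5)*T + 42)² = ((2*(1 + 3*(-3)²)*(-16 - 3) + 5)*(-10) + 42)² = ((2*(1 + 3*9)*(-19) + 5)*(-10) + 42)² = ((2*(1 + 27)*(-19) + 5)*(-10) + 42)² = ((2*28*(-19) + 5)*(-10) + 42)² = ((-1064 + 5)*(-10) + 42)² = (-1059*(-10) + 42)² = (10590 + 42)² = 10632² = 113039424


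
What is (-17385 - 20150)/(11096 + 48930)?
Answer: -37535/60026 ≈ -0.62531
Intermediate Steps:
(-17385 - 20150)/(11096 + 48930) = -37535/60026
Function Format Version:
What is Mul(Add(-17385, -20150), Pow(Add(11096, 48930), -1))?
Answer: Rational(-37535, 60026) ≈ -0.62531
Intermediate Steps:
Mul(Add(-17385, -20150), Pow(Add(11096, 48930), -1)) = Mul(-37535, Pow(60026, -1)) = Mul(-37535, Rational(1, 60026)) = Rational(-37535, 60026)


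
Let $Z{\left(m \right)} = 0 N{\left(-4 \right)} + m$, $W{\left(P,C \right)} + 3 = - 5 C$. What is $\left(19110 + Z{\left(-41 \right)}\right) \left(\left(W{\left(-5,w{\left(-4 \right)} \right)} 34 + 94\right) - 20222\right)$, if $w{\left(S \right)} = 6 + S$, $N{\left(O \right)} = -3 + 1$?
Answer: $-392249330$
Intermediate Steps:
$N{\left(O \right)} = -2$
$W{\left(P,C \right)} = -3 - 5 C$
$Z{\left(m \right)} = m$ ($Z{\left(m \right)} = 0 \left(-2\right) + m = 0 + m = m$)
$\left(19110 + Z{\left(-41 \right)}\right) \left(\left(W{\left(-5,w{\left(-4 \right)} \right)} 34 + 94\right) - 20222\right) = \left(19110 - 41\right) \left(\left(\left(-3 - 5 \left(6 - 4\right)\right) 34 + 94\right) - 20222\right) = 19069 \left(\left(\left(-3 - 10\right) 34 + 94\right) - 20222\right) = 19069 \left(\left(\left(-13\right) 34 + 94\right) - 20222\right) = 19069 \left(\left(-442 + 94\right) - 20222\right) = 19069 \left(-348 - 20222\right) = 19069 \left(-20570\right) = -392249330$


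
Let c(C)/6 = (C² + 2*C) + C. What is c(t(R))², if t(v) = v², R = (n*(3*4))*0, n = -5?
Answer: 0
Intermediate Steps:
R = 0 (R = -15*4*0 = -5*12*0 = -60*0 = 0)
c(C) = 6*C² + 18*C (c(C) = 6*((C² + 2*C) + C) = 6*(C² + 3*C) = 6*C² + 18*C)
c(t(R))² = (6*0²*(3 + 0²))² = (6*0*(3 + 0))² = (6*0*3)² = 0² = 0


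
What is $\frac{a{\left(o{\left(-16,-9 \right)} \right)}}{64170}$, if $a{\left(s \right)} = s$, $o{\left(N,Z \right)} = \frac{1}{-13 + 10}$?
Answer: $- \frac{1}{192510} \approx -5.1945 \cdot 10^{-6}$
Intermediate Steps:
$o{\left(N,Z \right)} = - \frac{1}{3}$ ($o{\left(N,Z \right)} = \frac{1}{-3} = - \frac{1}{3}$)
$\frac{a{\left(o{\left(-16,-9 \right)} \right)}}{64170} = - \frac{1}{3 \cdot 64170} = \left(- \frac{1}{3}\right) \frac{1}{64170} = - \frac{1}{192510}$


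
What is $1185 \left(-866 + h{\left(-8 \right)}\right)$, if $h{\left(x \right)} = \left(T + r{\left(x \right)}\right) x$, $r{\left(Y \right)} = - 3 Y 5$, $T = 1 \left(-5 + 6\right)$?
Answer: $-2173290$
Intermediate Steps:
$T = 1$ ($T = 1 \cdot 1 = 1$)
$r{\left(Y \right)} = - 15 Y$
$h{\left(x \right)} = x \left(1 - 15 x\right)$ ($h{\left(x \right)} = \left(1 - 15 x\right) x = x \left(1 - 15 x\right)$)
$1185 \left(-866 + h{\left(-8 \right)}\right) = 1185 \left(-866 - 8 \left(1 - -120\right)\right) = 1185 \left(-866 - 8 \left(1 + 120\right)\right) = 1185 \left(-866 - 968\right) = 1185 \left(-1834\right) = -2173290$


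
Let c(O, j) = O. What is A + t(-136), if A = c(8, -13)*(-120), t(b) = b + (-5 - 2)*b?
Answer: -144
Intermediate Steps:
t(b) = -6*b (t(b) = b - 7*b = -6*b)
A = -960 (A = 8*(-120) = -960)
A + t(-136) = -960 - 6*(-136) = -960 + 816 = -144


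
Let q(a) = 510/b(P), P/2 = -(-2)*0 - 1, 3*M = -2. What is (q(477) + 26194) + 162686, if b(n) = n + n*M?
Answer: 188115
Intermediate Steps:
M = -⅔ (M = (⅓)*(-2) = -⅔ ≈ -0.66667)
P = -2 (P = 2*(-(-2)*0 - 1) = 2*(-2*0 - 1) = 2*(0 - 1) = 2*(-1) = -2)
b(n) = n/3 (b(n) = n + n*(-⅔) = n - 2*n/3 = n/3)
q(a) = -765 (q(a) = 510/(((⅓)*(-2))) = 510/(-⅔) = 510*(-3/2) = -765)
(q(477) + 26194) + 162686 = (-765 + 26194) + 162686 = 25429 + 162686 = 188115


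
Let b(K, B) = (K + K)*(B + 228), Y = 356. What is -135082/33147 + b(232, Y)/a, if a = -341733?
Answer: -633839294/130200273 ≈ -4.8682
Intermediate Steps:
b(K, B) = 2*K*(228 + B) (b(K, B) = (2*K)*(228 + B) = 2*K*(228 + B))
-135082/33147 + b(232, Y)/a = -135082/33147 + (2*232*(228 + 356))/(-341733) = -135082*1/33147 + (2*232*584)*(-1/341733) = -4658/1143 + 270976*(-1/341733) = -4658/1143 - 270976/341733 = -633839294/130200273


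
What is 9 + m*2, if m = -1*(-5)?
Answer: 19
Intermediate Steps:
m = 5
9 + m*2 = 9 + 5*2 = 9 + 10 = 19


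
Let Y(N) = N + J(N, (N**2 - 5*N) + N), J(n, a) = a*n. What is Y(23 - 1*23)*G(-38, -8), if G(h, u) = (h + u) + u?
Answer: 0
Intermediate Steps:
Y(N) = N + N*(N**2 - 4*N) (Y(N) = N + ((N**2 - 5*N) + N)*N = N + (N**2 - 4*N)*N = N + N*(N**2 - 4*N))
G(h, u) = h + 2*u
Y(23 - 1*23)*G(-38, -8) = ((23 - 1*23)*(1 + (23 - 1*23)*(-4 + (23 - 1*23))))*(-38 + 2*(-8)) = ((23 - 23)*(1 + (23 - 23)*(-4 + (23 - 23))))*(-38 - 16) = (0*(1 + 0*(-4 + 0)))*(-54) = (0*(1 + 0*(-4)))*(-54) = (0*(1 + 0))*(-54) = (0*1)*(-54) = 0*(-54) = 0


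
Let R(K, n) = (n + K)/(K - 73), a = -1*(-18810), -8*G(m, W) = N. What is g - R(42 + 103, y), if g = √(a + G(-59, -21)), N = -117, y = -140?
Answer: -5/72 + 3*√33466/4 ≈ 137.13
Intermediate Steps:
G(m, W) = 117/8 (G(m, W) = -⅛*(-117) = 117/8)
a = 18810
R(K, n) = (K + n)/(-73 + K)
g = 3*√33466/4 (g = √(18810 + 117/8) = √(150597/8) = 3*√33466/4 ≈ 137.20)
g - R(42 + 103, y) = 3*√33466/4 - ((42 + 103) - 140)/(-73 + (42 + 103)) = 3*√33466/4 - (145 - 140)/(-73 + 145) = 3*√33466/4 - 5/72 = -5/72 + 3*√33466/4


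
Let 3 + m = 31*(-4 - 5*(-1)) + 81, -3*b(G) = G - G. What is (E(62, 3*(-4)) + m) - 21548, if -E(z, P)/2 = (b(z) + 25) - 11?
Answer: -21467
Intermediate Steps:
b(G) = 0 (b(G) = -(G - G)/3 = -⅓*0 = 0)
m = 109 (m = -3 + (31*(-4 - 5*(-1)) + 81) = -3 + (31*(-4 + 5) + 81) = -3 + (31*1 + 81) = -3 + (31 + 81) = -3 + 112 = 109)
E(z, P) = -28 (E(z, P) = -2*((0 + 25) - 11) = -2*(25 - 11) = -2*14 = -28)
(E(62, 3*(-4)) + m) - 21548 = (-28 + 109) - 21548 = 81 - 21548 = -21467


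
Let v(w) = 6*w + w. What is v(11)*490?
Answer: 37730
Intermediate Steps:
v(w) = 7*w
v(11)*490 = (7*11)*490 = 77*490 = 37730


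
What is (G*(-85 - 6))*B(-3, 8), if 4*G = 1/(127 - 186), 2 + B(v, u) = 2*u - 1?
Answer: 1183/236 ≈ 5.0127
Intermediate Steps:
B(v, u) = -3 + 2*u (B(v, u) = -2 + (2*u - 1) = -2 + (-1 + 2*u) = -3 + 2*u)
G = -1/236 (G = 1/(4*(127 - 186)) = (¼)/(-59) = (¼)*(-1/59) = -1/236 ≈ -0.0042373)
(G*(-85 - 6))*B(-3, 8) = (-(-85 - 6)/236)*(-3 + 2*8) = (-1/236*(-91))*(-3 + 16) = (91/236)*13 = 1183/236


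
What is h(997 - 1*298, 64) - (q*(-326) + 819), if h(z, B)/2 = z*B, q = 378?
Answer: 211881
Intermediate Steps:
h(z, B) = 2*B*z (h(z, B) = 2*(z*B) = 2*(B*z) = 2*B*z)
h(997 - 1*298, 64) - (q*(-326) + 819) = 2*64*(997 - 1*298) - (378*(-326) + 819) = 2*64*(997 - 298) - (-123228 + 819) = 2*64*699 - 1*(-122409) = 89472 + 122409 = 211881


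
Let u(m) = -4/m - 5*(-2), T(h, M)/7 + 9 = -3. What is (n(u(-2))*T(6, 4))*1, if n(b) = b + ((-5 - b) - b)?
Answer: 1428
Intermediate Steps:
T(h, M) = -84 (T(h, M) = -63 + 7*(-3) = -63 - 21 = -84)
u(m) = 10 - 4/m (u(m) = -4/m + 10 = 10 - 4/m)
n(b) = -5 - b (n(b) = b + (-5 - 2*b) = -5 - b)
(n(u(-2))*T(6, 4))*1 = ((-5 - (10 - 4/(-2)))*(-84))*1 = ((-5 - (10 - 4*(-½)))*(-84))*1 = ((-5 - (10 + 2))*(-84))*1 = ((-5 - 1*12)*(-84))*1 = ((-5 - 12)*(-84))*1 = -17*(-84)*1 = 1428*1 = 1428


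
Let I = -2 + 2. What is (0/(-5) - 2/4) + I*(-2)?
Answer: -½ ≈ -0.50000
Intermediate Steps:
I = 0
(0/(-5) - 2/4) + I*(-2) = (0/(-5) - 2/4) + 0*(-2) = (0*(-⅕) - 2*¼) + 0 = (0 - ½) + 0 = -½ + 0 = -½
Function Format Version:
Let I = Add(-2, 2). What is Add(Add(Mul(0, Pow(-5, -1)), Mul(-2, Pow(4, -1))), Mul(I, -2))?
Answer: Rational(-1, 2) ≈ -0.50000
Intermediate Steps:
I = 0
Add(Add(Mul(0, Pow(-5, -1)), Mul(-2, Pow(4, -1))), Mul(I, -2)) = Add(Add(Mul(0, Pow(-5, -1)), Mul(-2, Pow(4, -1))), Mul(0, -2)) = Add(Add(Mul(0, Rational(-1, 5)), Mul(-2, Rational(1, 4))), 0) = Add(Add(0, Rational(-1, 2)), 0) = Add(Rational(-1, 2), 0) = Rational(-1, 2)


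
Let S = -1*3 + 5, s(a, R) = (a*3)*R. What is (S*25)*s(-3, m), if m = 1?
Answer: -450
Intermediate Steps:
s(a, R) = 3*R*a (s(a, R) = (3*a)*R = 3*R*a)
S = 2 (S = -3 + 5 = 2)
(S*25)*s(-3, m) = (2*25)*(3*1*(-3)) = 50*(-9) = -450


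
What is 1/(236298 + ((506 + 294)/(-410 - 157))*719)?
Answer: 567/133405766 ≈ 4.2502e-6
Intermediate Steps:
1/(236298 + ((506 + 294)/(-410 - 157))*719) = 1/(236298 + (800/(-567))*719) = 1/(236298 + (800*(-1/567))*719) = 1/(236298 - 800/567*719) = 1/(236298 - 575200/567) = 1/(133405766/567) = 567/133405766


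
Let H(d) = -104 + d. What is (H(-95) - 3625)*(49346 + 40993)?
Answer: -345456336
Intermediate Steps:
(H(-95) - 3625)*(49346 + 40993) = ((-104 - 95) - 3625)*(49346 + 40993) = (-199 - 3625)*90339 = -3824*90339 = -345456336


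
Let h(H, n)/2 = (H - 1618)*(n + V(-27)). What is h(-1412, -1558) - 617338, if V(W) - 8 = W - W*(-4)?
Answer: 9593762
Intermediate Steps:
V(W) = 8 + 5*W (V(W) = 8 + (W - W*(-4)) = 8 + (W - (-4)*W) = 8 + (W + 4*W) = 8 + 5*W)
h(H, n) = 2*(-1618 + H)*(-127 + n) (h(H, n) = 2*((H - 1618)*(n + (8 + 5*(-27)))) = 2*((-1618 + H)*(n + (8 - 135))) = 2*((-1618 + H)*(n - 127)) = 2*((-1618 + H)*(-127 + n)) = 2*(-1618 + H)*(-127 + n))
h(-1412, -1558) - 617338 = (410972 - 3236*(-1558) - 254*(-1412) + 2*(-1412)*(-1558)) - 617338 = (410972 + 5041688 + 358648 + 4399792) - 617338 = 10211100 - 617338 = 9593762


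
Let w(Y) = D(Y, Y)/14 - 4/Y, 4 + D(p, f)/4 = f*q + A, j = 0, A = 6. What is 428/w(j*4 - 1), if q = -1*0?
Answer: 749/8 ≈ 93.625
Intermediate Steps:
q = 0
D(p, f) = 8 (D(p, f) = -16 + 4*(f*0 + 6) = -16 + 4*(0 + 6) = -16 + 4*6 = -16 + 24 = 8)
w(Y) = 4/7 - 4/Y (w(Y) = 8/14 - 4/Y = 8*(1/14) - 4/Y = 4/7 - 4/Y)
428/w(j*4 - 1) = 428/(4/7 - 4/(0*4 - 1)) = 428/(4/7 - 4/(0 - 1)) = 428/(4/7 - 4/(-1)) = 428/(4/7 - 4*(-1)) = 428/(4/7 + 4) = 428/(32/7) = 428*(7/32) = 749/8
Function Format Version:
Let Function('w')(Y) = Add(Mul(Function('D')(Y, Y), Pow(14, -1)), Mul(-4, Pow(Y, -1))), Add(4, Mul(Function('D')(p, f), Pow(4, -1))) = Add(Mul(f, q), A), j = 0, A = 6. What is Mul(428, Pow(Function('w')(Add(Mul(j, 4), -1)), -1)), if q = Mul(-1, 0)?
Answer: Rational(749, 8) ≈ 93.625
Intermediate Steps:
q = 0
Function('D')(p, f) = 8 (Function('D')(p, f) = Add(-16, Mul(4, Add(Mul(f, 0), 6))) = Add(-16, Mul(4, Add(0, 6))) = Add(-16, Mul(4, 6)) = Add(-16, 24) = 8)
Function('w')(Y) = Add(Rational(4, 7), Mul(-4, Pow(Y, -1))) (Function('w')(Y) = Add(Mul(8, Pow(14, -1)), Mul(-4, Pow(Y, -1))) = Add(Mul(8, Rational(1, 14)), Mul(-4, Pow(Y, -1))) = Add(Rational(4, 7), Mul(-4, Pow(Y, -1))))
Mul(428, Pow(Function('w')(Add(Mul(j, 4), -1)), -1)) = Mul(428, Pow(Add(Rational(4, 7), Mul(-4, Pow(Add(Mul(0, 4), -1), -1))), -1)) = Mul(428, Pow(Add(Rational(4, 7), Mul(-4, Pow(Add(0, -1), -1))), -1)) = Mul(428, Pow(Add(Rational(4, 7), Mul(-4, Pow(-1, -1))), -1)) = Mul(428, Pow(Add(Rational(4, 7), Mul(-4, -1)), -1)) = Mul(428, Pow(Add(Rational(4, 7), 4), -1)) = Mul(428, Pow(Rational(32, 7), -1)) = Mul(428, Rational(7, 32)) = Rational(749, 8)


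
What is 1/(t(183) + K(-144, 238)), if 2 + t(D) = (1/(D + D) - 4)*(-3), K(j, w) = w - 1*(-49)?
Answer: 122/36233 ≈ 0.0033671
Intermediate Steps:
K(j, w) = 49 + w (K(j, w) = w + 49 = 49 + w)
t(D) = 10 - 3/(2*D) (t(D) = -2 + (1/(D + D) - 4)*(-3) = -2 + (1/(2*D) - 4)*(-3) = -2 + (-4 + 1/(2*D))*(-3) = -2 + (12 - 3/(2*D)) = 10 - 3/(2*D))
1/(t(183) + K(-144, 238)) = 1/((10 - 3/2/183) + (49 + 238)) = 1/((10 - 3/2*1/183) + 287) = 1/((10 - 1/122) + 287) = 1/(1219/122 + 287) = 1/(36233/122) = 122/36233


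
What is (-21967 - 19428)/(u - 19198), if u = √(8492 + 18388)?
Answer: 397350605/184268162 + 165580*√105/92134081 ≈ 2.1748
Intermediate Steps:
u = 16*√105 (u = √26880 = 16*√105 ≈ 163.95)
(-21967 - 19428)/(u - 19198) = (-21967 - 19428)/(16*√105 - 19198) = -41395/(-19198 + 16*√105)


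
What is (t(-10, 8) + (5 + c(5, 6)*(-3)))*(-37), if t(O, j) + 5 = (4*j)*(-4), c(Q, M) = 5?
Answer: 5291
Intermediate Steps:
t(O, j) = -5 - 16*j (t(O, j) = -5 + (4*j)*(-4) = -5 - 16*j)
(t(-10, 8) + (5 + c(5, 6)*(-3)))*(-37) = ((-5 - 16*8) + (5 + 5*(-3)))*(-37) = ((-5 - 128) + (5 - 15))*(-37) = (-133 - 10)*(-37) = -143*(-37) = 5291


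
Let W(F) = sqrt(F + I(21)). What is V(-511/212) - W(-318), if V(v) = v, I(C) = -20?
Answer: -511/212 - 13*I*sqrt(2) ≈ -2.4104 - 18.385*I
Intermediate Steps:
W(F) = sqrt(-20 + F) (W(F) = sqrt(F - 20) = sqrt(-20 + F))
V(-511/212) - W(-318) = -511/212 - sqrt(-20 - 318) = -511*1/212 - sqrt(-338) = -511/212 - 13*I*sqrt(2)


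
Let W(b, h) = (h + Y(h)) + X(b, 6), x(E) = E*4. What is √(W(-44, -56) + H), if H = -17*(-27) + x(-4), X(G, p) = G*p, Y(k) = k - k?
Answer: √123 ≈ 11.091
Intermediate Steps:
Y(k) = 0
x(E) = 4*E
W(b, h) = h + 6*b (W(b, h) = (h + 0) + b*6 = h + 6*b)
H = 443 (H = -17*(-27) + 4*(-4) = 459 - 16 = 443)
√(W(-44, -56) + H) = √((-56 + 6*(-44)) + 443) = √((-56 - 264) + 443) = √(-320 + 443) = √123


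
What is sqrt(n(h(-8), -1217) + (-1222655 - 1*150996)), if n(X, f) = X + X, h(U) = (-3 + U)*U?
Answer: 5*I*sqrt(54939) ≈ 1172.0*I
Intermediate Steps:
h(U) = U*(-3 + U)
n(X, f) = 2*X
sqrt(n(h(-8), -1217) + (-1222655 - 1*150996)) = sqrt(2*(-8*(-3 - 8)) + (-1222655 - 1*150996)) = sqrt(2*(-8*(-11)) + (-1222655 - 150996)) = sqrt(2*88 - 1373651) = sqrt(176 - 1373651) = sqrt(-1373475) = 5*I*sqrt(54939)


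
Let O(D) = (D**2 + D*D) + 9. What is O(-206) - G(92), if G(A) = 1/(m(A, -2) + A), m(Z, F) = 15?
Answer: 9082266/107 ≈ 84881.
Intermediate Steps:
O(D) = 9 + 2*D**2 (O(D) = (D**2 + D**2) + 9 = 2*D**2 + 9 = 9 + 2*D**2)
G(A) = 1/(15 + A)
O(-206) - G(92) = (9 + 2*(-206)**2) - 1/(15 + 92) = (9 + 2*42436) - 1/107 = (9 + 84872) - 1*1/107 = 84881 - 1/107 = 9082266/107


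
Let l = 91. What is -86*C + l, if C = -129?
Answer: 11185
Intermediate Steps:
-86*C + l = -86*(-129) + 91 = 11094 + 91 = 11185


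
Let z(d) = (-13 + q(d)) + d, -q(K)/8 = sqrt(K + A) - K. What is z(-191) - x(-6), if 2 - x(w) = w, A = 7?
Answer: -1740 - 16*I*sqrt(46) ≈ -1740.0 - 108.52*I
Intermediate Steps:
x(w) = 2 - w
q(K) = -8*sqrt(7 + K) + 8*K (q(K) = -8*(sqrt(K + 7) - K) = -8*(sqrt(7 + K) - K) = -8*sqrt(7 + K) + 8*K)
z(d) = -13 - 8*sqrt(7 + d) + 9*d (z(d) = (-13 + (-8*sqrt(7 + d) + 8*d)) + d = (-13 - 8*sqrt(7 + d) + 8*d) + d = -13 - 8*sqrt(7 + d) + 9*d)
z(-191) - x(-6) = (-13 - 8*sqrt(7 - 191) + 9*(-191)) - (2 - 1*(-6)) = (-13 - 16*I*sqrt(46) - 1719) - (2 + 6) = (-13 - 16*I*sqrt(46) - 1719) - 1*8 = (-13 - 16*I*sqrt(46) - 1719) - 8 = (-1732 - 16*I*sqrt(46)) - 8 = -1740 - 16*I*sqrt(46)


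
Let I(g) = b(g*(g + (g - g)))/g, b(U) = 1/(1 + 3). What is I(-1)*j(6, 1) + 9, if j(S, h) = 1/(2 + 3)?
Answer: 179/20 ≈ 8.9500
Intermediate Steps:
j(S, h) = 1/5
b(U) = 1/4
I(g) = 1/(4*g)
I(-1)*j(6, 1) + 9 = ((1/4)/(-1))*(1/5) + 9 = ((1/4)*(-1))*(1/5) + 9 = -1/4*1/5 + 9 = -1/20 + 9 = 179/20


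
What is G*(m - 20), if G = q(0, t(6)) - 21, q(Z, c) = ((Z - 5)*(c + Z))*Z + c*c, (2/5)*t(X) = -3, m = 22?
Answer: 141/2 ≈ 70.500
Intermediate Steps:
t(X) = -15/2 (t(X) = (5/2)*(-3) = -15/2)
q(Z, c) = c² + Z*(-5 + Z)*(Z + c) (q(Z, c) = ((-5 + Z)*(Z + c))*Z + c² = Z*(-5 + Z)*(Z + c) + c² = c² + Z*(-5 + Z)*(Z + c))
G = 141/4 (G = (0³ + (-15/2)² - 5*0² - 15/2*0² - 5*0*(-15/2)) - 21 = (0 + 225/4 - 5*0 - 15/2*0 + 0) - 21 = (0 + 225/4 + 0 + 0 + 0) - 21 = 225/4 - 21 = 141/4 ≈ 35.250)
G*(m - 20) = 141*(22 - 20)/4 = (141/4)*2 = 141/2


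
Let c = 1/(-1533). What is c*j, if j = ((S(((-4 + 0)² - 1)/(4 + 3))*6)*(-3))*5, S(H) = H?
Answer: 450/3577 ≈ 0.12580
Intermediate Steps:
c = -1/1533 ≈ -0.00065232
j = -1350/7 (j = (((((-4 + 0)² - 1)/(4 + 3))*6)*(-3))*5 = (((((-4)² - 1)/7)*6)*(-3))*5 = ((((16 - 1)*(⅐))*6)*(-3))*5 = (((15*(⅐))*6)*(-3))*5 = (((15/7)*6)*(-3))*5 = ((90/7)*(-3))*5 = -270/7*5 = -1350/7 ≈ -192.86)
c*j = -1/1533*(-1350/7) = 450/3577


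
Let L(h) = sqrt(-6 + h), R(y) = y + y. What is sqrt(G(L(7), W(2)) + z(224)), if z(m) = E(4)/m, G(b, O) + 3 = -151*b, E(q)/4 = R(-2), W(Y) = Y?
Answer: I*sqrt(30198)/14 ≈ 12.413*I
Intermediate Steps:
R(y) = 2*y
E(q) = -16 (E(q) = 4*(2*(-2)) = 4*(-4) = -16)
G(b, O) = -3 - 151*b
z(m) = -16/m
sqrt(G(L(7), W(2)) + z(224)) = sqrt((-3 - 151*sqrt(-6 + 7)) - 16/224) = sqrt((-3 - 151*sqrt(1)) - 16*1/224) = sqrt((-3 - 151*1) - 1/14) = sqrt((-3 - 151) - 1/14) = sqrt(-154 - 1/14) = sqrt(-2157/14) = I*sqrt(30198)/14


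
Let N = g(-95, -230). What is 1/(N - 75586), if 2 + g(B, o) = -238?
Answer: -1/75826 ≈ -1.3188e-5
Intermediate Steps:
g(B, o) = -240 (g(B, o) = -2 - 238 = -240)
N = -240
1/(N - 75586) = 1/(-240 - 75586) = 1/(-75826) = -1/75826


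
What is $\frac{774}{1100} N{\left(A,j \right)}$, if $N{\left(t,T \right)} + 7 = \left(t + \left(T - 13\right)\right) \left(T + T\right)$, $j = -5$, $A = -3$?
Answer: $\frac{78561}{550} \approx 142.84$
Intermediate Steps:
$N{\left(t,T \right)} = -7 + 2 T \left(-13 + T + t\right)$ ($N{\left(t,T \right)} = -7 + \left(t + \left(T - 13\right)\right) \left(T + T\right) = -7 + \left(t + \left(T - 13\right)\right) 2 T = -7 + \left(t + \left(-13 + T\right)\right) 2 T = -7 + \left(-13 + T + t\right) 2 T = -7 + 2 T \left(-13 + T + t\right)$)
$\frac{774}{1100} N{\left(A,j \right)} = \frac{774}{1100} \left(-7 - -130 + 2 \left(-5\right)^{2} + 2 \left(-5\right) \left(-3\right)\right) = 774 \cdot \frac{1}{1100} \left(-7 + 130 + 2 \cdot 25 + 30\right) = \frac{387 \left(-7 + 130 + 50 + 30\right)}{550} = \frac{387}{550} \cdot 203 = \frac{78561}{550}$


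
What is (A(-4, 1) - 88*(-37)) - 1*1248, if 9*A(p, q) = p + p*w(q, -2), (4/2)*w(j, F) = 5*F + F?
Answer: 18092/9 ≈ 2010.2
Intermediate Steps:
w(j, F) = 3*F (w(j, F) = (5*F + F)/2 = (6*F)/2 = 3*F)
A(p, q) = -5*p/9 (A(p, q) = (p + p*(3*(-2)))/9 = (p + p*(-6))/9 = (p - 6*p)/9 = (-5*p)/9 = -5*p/9)
(A(-4, 1) - 88*(-37)) - 1*1248 = (-5/9*(-4) - 88*(-37)) - 1*1248 = (20/9 + 3256) - 1248 = 29324/9 - 1248 = 18092/9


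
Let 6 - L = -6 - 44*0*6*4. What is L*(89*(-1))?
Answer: -1068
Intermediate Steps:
L = 12 (L = 6 - (-6 - 44*0*6*4) = 6 - (-6 - 0*4) = 6 - (-6 - 44*0) = 6 - (-6 + 0) = 6 - 1*(-6) = 6 + 6 = 12)
L*(89*(-1)) = 12*(89*(-1)) = 12*(-89) = -1068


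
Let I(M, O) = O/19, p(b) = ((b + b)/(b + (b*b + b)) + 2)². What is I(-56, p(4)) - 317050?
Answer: -54215501/171 ≈ -3.1705e+5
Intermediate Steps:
p(b) = (2 + 2*b/(b² + 2*b))² (p(b) = ((2*b)/(b + (b² + b)) + 2)² = ((2*b)/(b + (b + b²)) + 2)² = ((2*b)/(b² + 2*b) + 2)² = (2*b/(b² + 2*b) + 2)² = (2 + 2*b/(b² + 2*b))²)
I(M, O) = O/19 (I(M, O) = O*(1/19) = O/19)
I(-56, p(4)) - 317050 = (4*(3 + 4)²/(2 + 4)²)/19 - 317050 = (4*7²/6²)/19 - 317050 = (4*(1/36)*49)/19 - 317050 = (1/19)*(49/9) - 317050 = 49/171 - 317050 = -54215501/171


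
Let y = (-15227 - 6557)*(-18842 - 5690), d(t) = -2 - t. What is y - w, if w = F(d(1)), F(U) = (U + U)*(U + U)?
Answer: 534405052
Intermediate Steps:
F(U) = 4*U² (F(U) = (2*U)*(2*U) = 4*U²)
w = 36 (w = 4*(-2 - 1*1)² = 4*(-2 - 1)² = 4*(-3)² = 4*9 = 36)
y = 534405088 (y = -21784*(-24532) = 534405088)
y - w = 534405088 - 1*36 = 534405088 - 36 = 534405052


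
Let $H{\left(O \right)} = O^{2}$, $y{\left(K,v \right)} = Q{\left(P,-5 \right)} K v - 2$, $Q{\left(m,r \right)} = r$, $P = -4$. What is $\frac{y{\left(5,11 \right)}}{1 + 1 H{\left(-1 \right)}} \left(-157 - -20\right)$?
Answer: $\frac{37949}{2} \approx 18975.0$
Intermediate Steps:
$y{\left(K,v \right)} = -2 - 5 K v$ ($y{\left(K,v \right)} = - 5 K v - 2 = -2 - 5 K v$)
$\frac{y{\left(5,11 \right)}}{1 + 1 H{\left(-1 \right)}} \left(-157 - -20\right) = \frac{-2 - 25 \cdot 11}{1 + 1 \left(-1\right)^{2}} \left(-157 - -20\right) = \frac{-2 - 275}{1 + 1 \cdot 1} \left(-157 + 20\right) = - \frac{277}{1 + 1} \left(-137\right) = - \frac{277}{2} \left(-137\right) = \left(-277\right) \frac{1}{2} \left(-137\right) = \left(- \frac{277}{2}\right) \left(-137\right) = \frac{37949}{2}$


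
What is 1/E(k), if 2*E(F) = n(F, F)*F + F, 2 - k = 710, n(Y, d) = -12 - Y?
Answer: -1/246738 ≈ -4.0529e-6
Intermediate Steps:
k = -708 (k = 2 - 1*710 = 2 - 710 = -708)
E(F) = F/2 + F*(-12 - F)/2 (E(F) = ((-12 - F)*F + F)/2 = (F*(-12 - F) + F)/2 = (F + F*(-12 - F))/2 = F/2 + F*(-12 - F)/2)
1/E(k) = 1/(-1/2*(-708)*(11 - 708)) = 1/(-1/2*(-708)*(-697)) = 1/(-246738) = -1/246738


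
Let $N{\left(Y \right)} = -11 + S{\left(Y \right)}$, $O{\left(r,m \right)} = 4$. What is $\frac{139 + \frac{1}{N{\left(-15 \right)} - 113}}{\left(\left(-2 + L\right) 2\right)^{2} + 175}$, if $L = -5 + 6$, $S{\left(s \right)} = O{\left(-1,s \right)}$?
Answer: $\frac{16679}{21480} \approx 0.77649$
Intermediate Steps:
$S{\left(s \right)} = 4$
$L = 1$
$N{\left(Y \right)} = -7$ ($N{\left(Y \right)} = -11 + 4 = -7$)
$\frac{139 + \frac{1}{N{\left(-15 \right)} - 113}}{\left(\left(-2 + L\right) 2\right)^{2} + 175} = \frac{139 + \frac{1}{-7 - 113}}{\left(\left(-2 + 1\right) 2\right)^{2} + 175} = \frac{139 + \frac{1}{-120}}{\left(\left(-1\right) 2\right)^{2} + 175} = \frac{139 - \frac{1}{120}}{\left(-2\right)^{2} + 175} = \frac{16679}{120 \left(4 + 175\right)} = \frac{16679}{120 \cdot 179} = \frac{16679}{120} \cdot \frac{1}{179} = \frac{16679}{21480}$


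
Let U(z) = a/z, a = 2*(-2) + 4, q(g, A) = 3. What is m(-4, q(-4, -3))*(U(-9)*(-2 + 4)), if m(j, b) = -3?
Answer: 0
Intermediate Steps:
a = 0 (a = -4 + 4 = 0)
U(z) = 0 (U(z) = 0/z = 0)
m(-4, q(-4, -3))*(U(-9)*(-2 + 4)) = -0*(-2 + 4) = -0*2 = -3*0 = 0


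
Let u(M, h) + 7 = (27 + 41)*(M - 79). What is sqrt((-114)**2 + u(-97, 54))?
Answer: sqrt(1021) ≈ 31.953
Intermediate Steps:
u(M, h) = -5379 + 68*M (u(M, h) = -7 + (27 + 41)*(M - 79) = -7 + 68*(-79 + M) = -7 + (-5372 + 68*M) = -5379 + 68*M)
sqrt((-114)**2 + u(-97, 54)) = sqrt((-114)**2 + (-5379 + 68*(-97))) = sqrt(12996 + (-5379 - 6596)) = sqrt(12996 - 11975) = sqrt(1021)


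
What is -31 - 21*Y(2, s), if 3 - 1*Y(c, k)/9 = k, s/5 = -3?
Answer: -3433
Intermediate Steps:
s = -15 (s = 5*(-3) = -15)
Y(c, k) = 27 - 9*k
-31 - 21*Y(2, s) = -31 - 21*(27 - 9*(-15)) = -31 - 21*(27 + 135) = -31 - 21*162 = -31 - 3402 = -3433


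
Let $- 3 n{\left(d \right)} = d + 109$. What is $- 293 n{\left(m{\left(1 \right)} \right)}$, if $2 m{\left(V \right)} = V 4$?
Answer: $10841$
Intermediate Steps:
$m{\left(V \right)} = 2 V$ ($m{\left(V \right)} = \frac{V 4}{2} = \frac{4 V}{2} = 2 V$)
$n{\left(d \right)} = - \frac{109}{3} - \frac{d}{3}$ ($n{\left(d \right)} = - \frac{d + 109}{3} = - \frac{109 + d}{3} = - \frac{109}{3} - \frac{d}{3}$)
$- 293 n{\left(m{\left(1 \right)} \right)} = - 293 \left(- \frac{109}{3} - \frac{2 \cdot 1}{3}\right) = - 293 \left(- \frac{109}{3} - \frac{2}{3}\right) = \left(-293\right) \left(-37\right) = 10841$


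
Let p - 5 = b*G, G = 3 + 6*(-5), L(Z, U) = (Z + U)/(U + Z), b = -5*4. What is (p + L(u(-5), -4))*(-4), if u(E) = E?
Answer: -2184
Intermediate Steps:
b = -20
L(Z, U) = 1 (L(Z, U) = (U + Z)/(U + Z) = 1)
G = -27 (G = 3 - 30 = -27)
p = 545 (p = 5 - 20*(-27) = 5 + 540 = 545)
(p + L(u(-5), -4))*(-4) = (545 + 1)*(-4) = 546*(-4) = -2184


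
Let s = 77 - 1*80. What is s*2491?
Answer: -7473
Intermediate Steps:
s = -3 (s = 77 - 80 = -3)
s*2491 = -3*2491 = -7473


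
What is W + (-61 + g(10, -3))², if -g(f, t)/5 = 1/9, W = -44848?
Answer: -3325772/81 ≈ -41059.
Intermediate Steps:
g(f, t) = -5/9
W + (-61 + g(10, -3))² = -44848 + (-61 - 5/9)² = -44848 + (-554/9)² = -44848 + 306916/81 = -3325772/81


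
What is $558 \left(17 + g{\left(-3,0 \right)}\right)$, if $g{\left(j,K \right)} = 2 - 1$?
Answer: $10044$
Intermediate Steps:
$g{\left(j,K \right)} = 1$ ($g{\left(j,K \right)} = 2 - 1 = 1$)
$558 \left(17 + g{\left(-3,0 \right)}\right) = 558 \left(17 + 1\right) = 558 \cdot 18 = 10044$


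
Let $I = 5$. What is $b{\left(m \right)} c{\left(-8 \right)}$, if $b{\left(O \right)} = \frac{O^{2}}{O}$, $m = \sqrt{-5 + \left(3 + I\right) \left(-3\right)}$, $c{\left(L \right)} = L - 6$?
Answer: $- 14 i \sqrt{29} \approx - 75.392 i$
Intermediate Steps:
$c{\left(L \right)} = -6 + L$
$m = i \sqrt{29}$ ($m = \sqrt{-5 + \left(3 + 5\right) \left(-3\right)} = \sqrt{-5 + 8 \left(-3\right)} = \sqrt{-5 - 24} = \sqrt{-29} = i \sqrt{29} \approx 5.3852 i$)
$b{\left(O \right)} = O$
$b{\left(m \right)} c{\left(-8 \right)} = i \sqrt{29} \left(-6 - 8\right) = i \sqrt{29} \left(-14\right) = - 14 i \sqrt{29}$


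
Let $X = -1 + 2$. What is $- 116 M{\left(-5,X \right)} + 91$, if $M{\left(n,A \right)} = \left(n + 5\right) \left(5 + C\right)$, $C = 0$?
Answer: $91$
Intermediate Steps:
$X = 1$
$M{\left(n,A \right)} = 25 + 5 n$ ($M{\left(n,A \right)} = \left(n + 5\right) \left(5 + 0\right) = \left(5 + n\right) 5 = 25 + 5 n$)
$- 116 M{\left(-5,X \right)} + 91 = - 116 \left(25 + 5 \left(-5\right)\right) + 91 = - 116 \left(25 - 25\right) + 91 = \left(-116\right) 0 + 91 = 0 + 91 = 91$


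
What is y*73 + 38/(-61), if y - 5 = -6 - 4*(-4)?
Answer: 66757/61 ≈ 1094.4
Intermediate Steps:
y = 15 (y = 5 + (-6 - 4*(-4)) = 5 + (-6 + 16) = 5 + 10 = 15)
y*73 + 38/(-61) = 15*73 + 38/(-61) = 1095 + 38*(-1/61) = 1095 - 38/61 = 66757/61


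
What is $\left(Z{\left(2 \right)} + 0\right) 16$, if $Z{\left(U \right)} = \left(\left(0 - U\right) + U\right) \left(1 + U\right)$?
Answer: $0$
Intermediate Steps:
$Z{\left(U \right)} = 0$ ($Z{\left(U \right)} = \left(- U + U\right) \left(1 + U\right) = 0 \left(1 + U\right) = 0$)
$\left(Z{\left(2 \right)} + 0\right) 16 = \left(0 + 0\right) 16 = 0 \cdot 16 = 0$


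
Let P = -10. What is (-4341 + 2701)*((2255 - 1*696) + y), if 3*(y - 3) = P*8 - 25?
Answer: -2504280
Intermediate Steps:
y = -32 (y = 3 + (-10*8 - 25)/3 = 3 + (-80 - 25)/3 = 3 + (1/3)*(-105) = 3 - 35 = -32)
(-4341 + 2701)*((2255 - 1*696) + y) = (-4341 + 2701)*((2255 - 1*696) - 32) = -1640*((2255 - 696) - 32) = -1640*(1559 - 32) = -1640*1527 = -2504280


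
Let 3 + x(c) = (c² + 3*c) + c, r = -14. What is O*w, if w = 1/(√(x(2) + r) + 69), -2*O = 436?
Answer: -7521/2383 + 109*I*√5/2383 ≈ -3.1561 + 0.10228*I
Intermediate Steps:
O = -218 (O = -½*436 = -218)
x(c) = -3 + c² + 4*c (x(c) = -3 + ((c² + 3*c) + c) = -3 + (c² + 4*c) = -3 + c² + 4*c)
w = 1/(69 + I*√5) (w = 1/(√((-3 + 2² + 4*2) - 14) + 69) = 1/(√((-3 + 4 + 8) - 14) + 69) = 1/(√(9 - 14) + 69) = 1/(√(-5) + 69) = 1/(I*√5 + 69) = 1/(69 + I*√5) ≈ 0.014478 - 0.00046917*I)
O*w = -218*(69/4766 - I*√5/4766) = -7521/2383 + 109*I*√5/2383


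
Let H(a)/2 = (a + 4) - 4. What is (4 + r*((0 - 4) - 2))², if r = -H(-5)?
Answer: 3136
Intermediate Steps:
H(a) = 2*a (H(a) = 2*((a + 4) - 4) = 2*((4 + a) - 4) = 2*a)
r = 10 (r = -2*(-5) = -1*(-10) = 10)
(4 + r*((0 - 4) - 2))² = (4 + 10*((0 - 4) - 2))² = (4 + 10*(-4 - 2))² = (4 + 10*(-6))² = (4 - 60)² = (-56)² = 3136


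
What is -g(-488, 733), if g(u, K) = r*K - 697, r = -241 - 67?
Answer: 226461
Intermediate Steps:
r = -308
g(u, K) = -697 - 308*K (g(u, K) = -308*K - 697 = -697 - 308*K)
-g(-488, 733) = -(-697 - 308*733) = -(-697 - 225764) = -1*(-226461) = 226461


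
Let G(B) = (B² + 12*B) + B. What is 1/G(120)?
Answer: 1/15960 ≈ 6.2657e-5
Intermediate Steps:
G(B) = B² + 13*B
1/G(120) = 1/(120*(13 + 120)) = 1/(120*133) = 1/15960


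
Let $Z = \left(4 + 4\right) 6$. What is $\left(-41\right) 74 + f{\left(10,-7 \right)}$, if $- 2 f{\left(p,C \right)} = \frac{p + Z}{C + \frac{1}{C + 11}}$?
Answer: $- \frac{81802}{27} \approx -3029.7$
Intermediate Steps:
$Z = 48$ ($Z = 8 \cdot 6 = 48$)
$f{\left(p,C \right)} = - \frac{48 + p}{2 \left(C + \frac{1}{11 + C}\right)}$ ($f{\left(p,C \right)} = - \frac{\left(p + 48\right) \frac{1}{C + \frac{1}{C + 11}}}{2} = - \frac{\left(48 + p\right) \frac{1}{C + \frac{1}{11 + C}}}{2} = - \frac{\frac{1}{C + \frac{1}{11 + C}} \left(48 + p\right)}{2} = - \frac{48 + p}{2 \left(C + \frac{1}{11 + C}\right)}$)
$\left(-41\right) 74 + f{\left(10,-7 \right)} = \left(-41\right) 74 + \frac{-528 - -336 - 110 - \left(-7\right) 10}{2 \left(1 + \left(-7\right)^{2} + 11 \left(-7\right)\right)} = -3034 + \frac{-528 + 336 - 110 + 70}{2 \left(1 + 49 - 77\right)} = -3034 + \frac{1}{2} \frac{1}{-27} \left(-232\right) = -3034 + \frac{1}{2} \left(- \frac{1}{27}\right) \left(-232\right) = -3034 + \frac{116}{27} = - \frac{81802}{27}$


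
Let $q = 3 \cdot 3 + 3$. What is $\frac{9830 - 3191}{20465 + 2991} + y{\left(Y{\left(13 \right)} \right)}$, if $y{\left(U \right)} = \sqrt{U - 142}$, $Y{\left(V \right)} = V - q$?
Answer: $\frac{6639}{23456} + i \sqrt{141} \approx 0.28304 + 11.874 i$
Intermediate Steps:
$q = 12$ ($q = 9 + 3 = 12$)
$Y{\left(V \right)} = -12 + V$ ($Y{\left(V \right)} = V - 12 = -12 + V$)
$y{\left(U \right)} = \sqrt{-142 + U}$
$\frac{9830 - 3191}{20465 + 2991} + y{\left(Y{\left(13 \right)} \right)} = \frac{9830 - 3191}{20465 + 2991} + \sqrt{-142 + \left(-12 + 13\right)} = \frac{6639}{23456} + \sqrt{-142 + 1} = 6639 \cdot \frac{1}{23456} + \sqrt{-141} = \frac{6639}{23456} + i \sqrt{141}$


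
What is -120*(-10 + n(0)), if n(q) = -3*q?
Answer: 1200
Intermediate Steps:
-120*(-10 + n(0)) = -120*(-10 - 3*0) = -120*(-10 + 0) = -120*(-10) = 1200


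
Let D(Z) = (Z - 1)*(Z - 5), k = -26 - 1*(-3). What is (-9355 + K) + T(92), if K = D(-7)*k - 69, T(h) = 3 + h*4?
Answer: -11261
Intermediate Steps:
k = -23 (k = -26 + 3 = -23)
D(Z) = (-1 + Z)*(-5 + Z)
T(h) = 3 + 4*h
K = -2277 (K = (5 + (-7)**2 - 6*(-7))*(-23) - 69 = (5 + 49 + 42)*(-23) - 69 = 96*(-23) - 69 = -2208 - 69 = -2277)
(-9355 + K) + T(92) = (-9355 - 2277) + (3 + 4*92) = -11632 + (3 + 368) = -11632 + 371 = -11261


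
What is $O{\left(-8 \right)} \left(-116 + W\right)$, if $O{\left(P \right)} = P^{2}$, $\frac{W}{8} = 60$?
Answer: $23296$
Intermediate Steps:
$W = 480$ ($W = 8 \cdot 60 = 480$)
$O{\left(-8 \right)} \left(-116 + W\right) = \left(-8\right)^{2} \left(-116 + 480\right) = 64 \cdot 364 = 23296$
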